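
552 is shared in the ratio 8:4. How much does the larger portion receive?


Total parts = 8 + 4 = 12
Value per part = 552 / 12 = 46
First share = 8 * 46 = 368
Second share = 4 * 46 = 184
Larger share = 368

368


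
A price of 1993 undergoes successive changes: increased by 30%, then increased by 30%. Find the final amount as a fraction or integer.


Start: 1993
Step 1: increase by 30% => multiply by 130/100
  1993 * 130/100 = 25909/10
Step 2: increase by 30% => multiply by 130/100
  25909/10 * 130/100 = 336817/100
Final value = 336817/100

336817/100


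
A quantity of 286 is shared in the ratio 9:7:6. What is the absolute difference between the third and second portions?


Total parts = 9 + 7 + 6 = 22
Value per part = 286 / 22 = 13
Shares: 9*13=117, 7*13=91, 6*13=78
Third share = 78, second share = 91
Difference = |78 - 91| = 13

13


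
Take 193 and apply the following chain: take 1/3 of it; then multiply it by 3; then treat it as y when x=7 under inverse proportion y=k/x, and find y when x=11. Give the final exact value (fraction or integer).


Start with 193.
Step 1: Take 1/3: 193 * 1/3 = 193/3
Step 2: Multiply by 3: 193/3 * 3 = 193
Step 3: Inverse prop: k = (193)*7; new y = k/11 = 193*7/11 = 1351/11
Final result = 1351/11

1351/11


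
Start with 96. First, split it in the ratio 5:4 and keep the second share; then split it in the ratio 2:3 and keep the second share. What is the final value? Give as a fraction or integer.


Start with 96.
Step 1: Split 5:4, second share = 96 * 4/9 = 128/3
Step 2: Split 2:3, second share = 128/3 * 3/5 = 128/5
Final result = 128/5

128/5


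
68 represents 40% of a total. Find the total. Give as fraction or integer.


Given: 68 is 40% of the whole
Set up: 68 = 40/100 * whole
whole = 68 * 100 / 40
whole = 6800 / 40
whole = 170

170


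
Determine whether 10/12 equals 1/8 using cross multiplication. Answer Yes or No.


Cross multiply to check 10/12 = 1/8
Left cross product: 10 * 8 = 80
Right cross product: 12 * 1 = 12
80 != 12
Not equal, so proportions differ => No

No


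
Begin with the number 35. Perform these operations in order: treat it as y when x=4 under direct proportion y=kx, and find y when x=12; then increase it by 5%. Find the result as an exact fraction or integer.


Start with 35.
Step 1: Direct prop: k = (35)/4; new y = k*12 = 35*12/4 = 105
Step 2: Increase by 5%: 105 * 105/100 = 441/4
Final result = 441/4

441/4


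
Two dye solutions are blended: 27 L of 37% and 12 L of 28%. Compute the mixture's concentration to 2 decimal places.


Solute in mixture 1 = 37% of 27 L = 27*37/100 = 999/100 L
Solute in mixture 2 = 28% of 12 L = 12*28/100 = 84/25 L
Total solute = 999/100 + 84/25 = 267/20 L
Total volume = 27 + 12 = 39 L
Final concentration = 267/20/39 * 100 = 34.23%

34.23


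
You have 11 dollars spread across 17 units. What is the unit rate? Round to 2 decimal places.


Total dollars = 11
Number of units = 17
Unit rate = 11 / 17
= 0.65 dollars per unit

0.65


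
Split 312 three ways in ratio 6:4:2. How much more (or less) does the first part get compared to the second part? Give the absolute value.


Total parts = 6 + 4 + 2 = 12
Value per part = 312 / 12 = 26
Shares: 6*26=156, 4*26=104, 2*26=52
First share = 156, second share = 104
Difference = |156 - 104| = 52

52


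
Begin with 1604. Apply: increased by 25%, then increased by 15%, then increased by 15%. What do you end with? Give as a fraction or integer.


Start: 1604
Step 1: increase by 25% => multiply by 125/100
  1604 * 125/100 = 2005
Step 2: increase by 15% => multiply by 115/100
  2005 * 115/100 = 9223/4
Step 3: increase by 15% => multiply by 115/100
  9223/4 * 115/100 = 212129/80
Final value = 212129/80

212129/80


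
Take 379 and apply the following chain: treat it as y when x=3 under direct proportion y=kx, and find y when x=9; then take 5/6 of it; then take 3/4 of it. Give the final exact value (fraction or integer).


Start with 379.
Step 1: Direct prop: k = (379)/3; new y = k*9 = 379*9/3 = 1137
Step 2: Take 5/6: 1137 * 5/6 = 1895/2
Step 3: Take 3/4: 1895/2 * 3/4 = 5685/8
Final result = 5685/8

5685/8


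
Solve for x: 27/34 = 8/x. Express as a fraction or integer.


Setting up: 27/34 = 8/x
Cross multiply: 27 * x = 34 * 8
27x = 272
x = 272/27
x = 272/27

272/27


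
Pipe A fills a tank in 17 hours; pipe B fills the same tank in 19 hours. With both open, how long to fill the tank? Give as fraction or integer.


Rate of A = 1/17 job per hour
Rate of B = 1/19 job per hour
Combined rate = 1/17 + 1/19
Find common denominator: (19 + 17)/(17*19) = 36/323
Combined rate = 36/323 job per hour
Time together = 1 / (36/323) = 323/36 hours

323/36


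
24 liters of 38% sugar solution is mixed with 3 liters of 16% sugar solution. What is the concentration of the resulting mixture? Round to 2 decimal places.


Solute in mixture 1 = 38% of 24 L = 24*38/100 = 228/25 L
Solute in mixture 2 = 16% of 3 L = 3*16/100 = 12/25 L
Total solute = 228/25 + 12/25 = 48/5 L
Total volume = 24 + 3 = 27 L
Final concentration = 48/5/27 * 100 = 35.56%

35.56


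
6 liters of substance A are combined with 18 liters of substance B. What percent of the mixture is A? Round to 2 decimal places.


Volume of A = 6 L
Volume of B = 18 L
Total volume = 6 + 18 = 24 L
Percentage of A = (6/24) * 100
= 25.00%

25.00


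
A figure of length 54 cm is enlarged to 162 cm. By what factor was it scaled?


Original length = 54 cm
Scaled length = 162 cm
Scale factor = 162 / 54
= 3

3


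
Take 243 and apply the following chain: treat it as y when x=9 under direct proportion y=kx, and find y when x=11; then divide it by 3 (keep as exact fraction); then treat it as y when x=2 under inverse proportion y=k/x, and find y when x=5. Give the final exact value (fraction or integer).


Start with 243.
Step 1: Direct prop: k = (243)/9; new y = k*11 = 243*11/9 = 297
Step 2: Divide by 3: 297 / 3 = 99
Step 3: Inverse prop: k = (99)*2; new y = k/5 = 99*2/5 = 198/5
Final result = 198/5

198/5


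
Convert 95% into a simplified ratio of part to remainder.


Part = 95%, Remainder = 5%
Ratio = 95:5
GCD(95, 5) = 5
Simplify: 19:1 = 19:1

19:1


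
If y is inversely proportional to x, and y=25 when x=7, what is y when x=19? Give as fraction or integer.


Inverse proportion: y = k/x
Find k: k = 7 * 25 = 175
Compute y at x=19: y = 175/19
y = 175/19

175/19


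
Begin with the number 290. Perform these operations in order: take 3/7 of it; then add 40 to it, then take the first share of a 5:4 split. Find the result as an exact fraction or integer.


Start with 290.
Step 1: Take 3/7: 290 * 3/7 = 870/7
Step 2: Add 40: 870/7+40=1150/7; split 5:4 first = 1150/7*5/9 = 5750/63
Final result = 5750/63

5750/63


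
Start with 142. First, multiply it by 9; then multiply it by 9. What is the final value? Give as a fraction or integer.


Start with 142.
Step 1: Multiply by 9: 142 * 9 = 1278
Step 2: Multiply by 9: 1278 * 9 = 11502
Final result = 11502

11502


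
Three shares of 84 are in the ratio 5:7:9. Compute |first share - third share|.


Total parts = 5 + 7 + 9 = 21
Value per part = 84 / 21 = 4
Shares: 5*4=20, 7*4=28, 9*4=36
First share = 20, third share = 36
Difference = |20 - 36| = 16

16


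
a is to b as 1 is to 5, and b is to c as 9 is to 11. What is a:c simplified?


Given a:b = 1:5 and b:c = 9:11
Make b consistent. Multiply first ratio by 9: a:b = 9:45
Multiply second ratio by 5: b:c = 45:55
Now b = 45 in both, so a:b:c = 9:45:55
Therefore a:c = 9:55
Simplify by GCD: a:c = 9:55

9:55


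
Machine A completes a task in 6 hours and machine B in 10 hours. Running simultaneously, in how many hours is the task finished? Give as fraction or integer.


Rate of A = 1/6 job per hour
Rate of B = 1/10 job per hour
Combined rate = 1/6 + 1/10
Find common denominator: (10 + 6)/(6*10) = 16/60
Combined rate = 4/15 job per hour
Time together = 1 / (4/15) = 15/4 hours

15/4


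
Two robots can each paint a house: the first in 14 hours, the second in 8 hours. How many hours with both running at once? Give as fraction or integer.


Rate of A = 1/14 job per hour
Rate of B = 1/8 job per hour
Combined rate = 1/14 + 1/8
Find common denominator: (8 + 14)/(14*8) = 22/112
Combined rate = 11/56 job per hour
Time together = 1 / (11/56) = 56/11 hours

56/11


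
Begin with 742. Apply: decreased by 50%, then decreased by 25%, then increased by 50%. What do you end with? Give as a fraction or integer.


Start: 742
Step 1: decrease by 50% => multiply by 50/100
  742 * 50/100 = 371
Step 2: decrease by 25% => multiply by 75/100
  371 * 75/100 = 1113/4
Step 3: increase by 50% => multiply by 150/100
  1113/4 * 150/100 = 3339/8
Final value = 3339/8

3339/8


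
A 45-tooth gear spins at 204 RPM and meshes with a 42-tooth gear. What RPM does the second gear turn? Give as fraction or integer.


Gear ratio: teeth_A * RPM_A = teeth_B * RPM_B
45 * 204 = 42 * RPM_B
9180 = 42 * RPM_B
RPM_B = 9180 / 42
RPM_B = 1530/7

1530/7


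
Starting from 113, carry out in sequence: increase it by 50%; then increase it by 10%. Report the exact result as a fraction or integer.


Start with 113.
Step 1: Increase by 50%: 113 * 150/100 = 339/2
Step 2: Increase by 10%: 339/2 * 110/100 = 3729/20
Final result = 3729/20

3729/20


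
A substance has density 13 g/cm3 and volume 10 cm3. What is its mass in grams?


Using mass = density * volume
Density = 13 g/cm3
Volume = 10 cm3
Mass = 13 * 10
= 130 g

130


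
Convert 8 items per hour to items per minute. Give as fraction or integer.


Converting from per hour to per minute
Rate = 8 items per hour
Divide by 60: 8/60
= 2/15 items per minute

2/15


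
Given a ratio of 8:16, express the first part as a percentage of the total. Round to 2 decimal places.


Total parts = 8 + 16 = 24
First part fraction = 8/24
Percentage = (8/24) * 100
= 0.333333 * 100
= 33.33%

33.33


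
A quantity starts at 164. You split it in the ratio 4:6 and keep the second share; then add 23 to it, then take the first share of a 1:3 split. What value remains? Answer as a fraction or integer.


Start with 164.
Step 1: Split 4:6, second share = 164 * 6/10 = 492/5
Step 2: Add 23: 492/5+23=607/5; split 1:3 first = 607/5*1/4 = 607/20
Final result = 607/20

607/20


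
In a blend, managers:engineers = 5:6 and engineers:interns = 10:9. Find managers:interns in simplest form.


Given a:b = 5:6 and b:c = 10:9
Make b consistent. Multiply first ratio by 10: a:b = 50:60
Multiply second ratio by 6: b:c = 60:54
Now b = 60 in both, so a:b:c = 50:60:54
Therefore a:c = 50:54
Simplify by GCD: a:c = 25:27

25:27


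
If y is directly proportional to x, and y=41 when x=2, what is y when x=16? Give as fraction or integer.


Direct proportion: y = kx
Find k: k = 41/2 = 41/2
Compute y at x=16: y = 41/2 * 16
y = 328

328


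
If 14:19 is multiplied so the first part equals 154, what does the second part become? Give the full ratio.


Original ratio: 14:19
First term target: 154
Scale factor = 154 / 14 = 11
Multiply second term: 19 * 11 = 209
Equivalent ratio = 154:209

154:209


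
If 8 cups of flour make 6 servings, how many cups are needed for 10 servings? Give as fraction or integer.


Original: 8 cups for 6 servings
Target servings = 10
Scaling factor = 10/6
New amount = 8 * 10/6
= 80/6
= 40/3 cups

40/3


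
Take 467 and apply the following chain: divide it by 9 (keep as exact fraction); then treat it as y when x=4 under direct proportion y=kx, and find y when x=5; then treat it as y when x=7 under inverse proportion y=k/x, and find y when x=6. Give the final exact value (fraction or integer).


Start with 467.
Step 1: Divide by 9: 467 / 9 = 467/9
Step 2: Direct prop: k = (467/9)/4; new y = k*5 = 467/9*5/4 = 2335/36
Step 3: Inverse prop: k = (2335/36)*7; new y = k/6 = 2335/36*7/6 = 16345/216
Final result = 16345/216

16345/216


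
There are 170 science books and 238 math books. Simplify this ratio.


Find GCD(170, 238)
GCD = 34
Divide both by 34: 170/34 = 5, 238/34 = 7
Simplified ratio = 5:7

5:7


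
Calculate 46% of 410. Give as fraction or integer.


Compute 46% of 410
Convert percentage: 46% = 46/100
Multiply: 410 * 46/100
= 18860/100
= 943/5

943/5


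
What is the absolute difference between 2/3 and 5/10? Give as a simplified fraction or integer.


Simplify: 2/3 = 2/3 and 5/10 = 1/2
Find common denominator: LCD = 6
Convert: 4/6 and 3/6
Difference = |4 - 3|/6 = 1/6
Simplified = 1/6

1/6


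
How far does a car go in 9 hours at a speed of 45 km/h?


Using distance = speed * time
Speed = 45 km/h
Time = 9 hours
Distance = 45 * 9
= 405 km

405


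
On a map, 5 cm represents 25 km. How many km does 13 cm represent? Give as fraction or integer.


Map scale: 5 cm = 25 km
Measured distance on map = 13 cm
Set up proportion: 13 * 25 / 5
= 325 / 5
= 65 km

65


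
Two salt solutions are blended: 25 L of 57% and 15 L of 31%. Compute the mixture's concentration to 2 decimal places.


Solute in mixture 1 = 57% of 25 L = 25*57/100 = 57/4 L
Solute in mixture 2 = 31% of 15 L = 15*31/100 = 93/20 L
Total solute = 57/4 + 93/20 = 189/10 L
Total volume = 25 + 15 = 40 L
Final concentration = 189/10/40 * 100 = 47.25%

47.25


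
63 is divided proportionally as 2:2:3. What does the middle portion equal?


Ratio = 2:2:3
Total parts = 2 + 2 + 3 = 7
Value per part = 63 / 7 = 9
First share = 2 * 9 = 18
Middle share = 2 * 9 = 18
Third share = 3 * 9 = 27

18


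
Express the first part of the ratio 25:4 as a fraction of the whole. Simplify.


Total parts = 25 + 4 = 29
First part fraction = 25/29
Simplify: 25/29 = 25/29

25/29


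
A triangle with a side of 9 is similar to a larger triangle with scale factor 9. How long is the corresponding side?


Similar triangles have proportional sides
Scale factor = 9
Smaller side = 9
Corresponding larger side = 9 * 9
= 81

81


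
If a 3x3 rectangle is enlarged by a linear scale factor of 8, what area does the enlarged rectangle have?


Original dimensions: 3 x 3
Enlargement factor = 8
New width = 3 * 8 = 24
New height = 3 * 8 = 24
New area = 24 * 24 = 576

576


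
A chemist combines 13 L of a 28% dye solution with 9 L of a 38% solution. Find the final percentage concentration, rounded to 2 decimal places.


Solute in mixture 1 = 28% of 13 L = 13*28/100 = 91/25 L
Solute in mixture 2 = 38% of 9 L = 9*38/100 = 171/50 L
Total solute = 91/25 + 171/50 = 353/50 L
Total volume = 13 + 9 = 22 L
Final concentration = 353/50/22 * 100 = 32.09%

32.09


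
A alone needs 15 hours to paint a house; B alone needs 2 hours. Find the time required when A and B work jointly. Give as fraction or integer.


Rate of A = 1/15 job per hour
Rate of B = 1/2 job per hour
Combined rate = 1/15 + 1/2
Find common denominator: (2 + 15)/(15*2) = 17/30
Combined rate = 17/30 job per hour
Time together = 1 / (17/30) = 30/17 hours

30/17


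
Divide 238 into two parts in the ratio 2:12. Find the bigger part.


Total parts = 2 + 12 = 14
Value per part = 238 / 14 = 17
First share = 2 * 17 = 34
Second share = 12 * 17 = 204
Larger share = 204

204


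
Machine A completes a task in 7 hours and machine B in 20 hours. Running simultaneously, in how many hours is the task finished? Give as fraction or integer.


Rate of A = 1/7 job per hour
Rate of B = 1/20 job per hour
Combined rate = 1/7 + 1/20
Find common denominator: (20 + 7)/(7*20) = 27/140
Combined rate = 27/140 job per hour
Time together = 1 / (27/140) = 140/27 hours

140/27


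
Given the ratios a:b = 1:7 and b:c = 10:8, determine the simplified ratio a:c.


Given a:b = 1:7 and b:c = 10:8
Make b consistent. Multiply first ratio by 10: a:b = 10:70
Multiply second ratio by 7: b:c = 70:56
Now b = 70 in both, so a:b:c = 10:70:56
Therefore a:c = 10:56
Simplify by GCD: a:c = 5:28

5:28


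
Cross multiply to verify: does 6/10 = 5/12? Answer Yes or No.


Cross multiply to check 6/10 = 5/12
Left cross product: 6 * 12 = 72
Right cross product: 10 * 5 = 50
72 != 50
Not equal, so proportions differ => No

No


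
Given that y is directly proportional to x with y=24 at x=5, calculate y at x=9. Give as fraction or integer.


Direct proportion: y = kx
Find k: k = 24/5 = 24/5
Compute y at x=9: y = 24/5 * 9
y = 216/5

216/5


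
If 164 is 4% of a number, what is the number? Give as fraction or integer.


Given: 164 is 4% of the whole
Set up: 164 = 4/100 * whole
whole = 164 * 100 / 4
whole = 16400 / 4
whole = 4100

4100


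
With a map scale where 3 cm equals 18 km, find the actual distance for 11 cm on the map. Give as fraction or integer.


Map scale: 3 cm = 18 km
Measured distance on map = 11 cm
Set up proportion: 11 * 18 / 3
= 198 / 3
= 66 km

66


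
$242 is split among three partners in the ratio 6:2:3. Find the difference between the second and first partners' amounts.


Total parts = 6 + 2 + 3 = 11
Value per part = 242 / 11 = 22
Shares: 6*22=132, 2*22=44, 3*22=66
Second share = 44, first share = 132
Difference = |44 - 132| = 88

88


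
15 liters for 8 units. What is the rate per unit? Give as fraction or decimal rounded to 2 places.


Total liters = 15
Number of units = 8
Unit rate = 15 / 8
= 1.88 liters per unit

1.88


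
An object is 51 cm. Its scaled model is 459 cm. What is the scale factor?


Original length = 51 cm
Scaled length = 459 cm
Scale factor = 459 / 51
= 9

9


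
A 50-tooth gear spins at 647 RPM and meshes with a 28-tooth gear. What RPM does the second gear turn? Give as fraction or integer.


Gear ratio: teeth_A * RPM_A = teeth_B * RPM_B
50 * 647 = 28 * RPM_B
32350 = 28 * RPM_B
RPM_B = 32350 / 28
RPM_B = 16175/14

16175/14


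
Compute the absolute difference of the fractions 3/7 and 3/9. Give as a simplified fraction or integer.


Simplify: 3/7 = 3/7 and 3/9 = 1/3
Find common denominator: LCD = 21
Convert: 9/21 and 7/21
Difference = |9 - 7|/21 = 2/21
Simplified = 2/21

2/21


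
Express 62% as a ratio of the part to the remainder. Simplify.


Part = 62%, Remainder = 38%
Ratio = 62:38
GCD(62, 38) = 2
Simplify: 31:19 = 31:19

31:19


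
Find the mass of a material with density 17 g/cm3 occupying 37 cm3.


Using mass = density * volume
Density = 17 g/cm3
Volume = 37 cm3
Mass = 17 * 37
= 629 g

629


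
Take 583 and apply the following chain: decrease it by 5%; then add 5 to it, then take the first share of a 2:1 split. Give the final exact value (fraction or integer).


Start with 583.
Step 1: Decrease by 5%: 583 * 95/100 = 11077/20
Step 2: Add 5: 11077/20+5=11177/20; split 2:1 first = 11177/20*2/3 = 11177/30
Final result = 11177/30

11177/30


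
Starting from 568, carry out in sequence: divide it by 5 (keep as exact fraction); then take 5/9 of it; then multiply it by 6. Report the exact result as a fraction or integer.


Start with 568.
Step 1: Divide by 5: 568 / 5 = 568/5
Step 2: Take 5/9: 568/5 * 5/9 = 568/9
Step 3: Multiply by 6: 568/9 * 6 = 1136/3
Final result = 1136/3

1136/3


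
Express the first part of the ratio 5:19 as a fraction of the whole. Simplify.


Total parts = 5 + 19 = 24
First part fraction = 5/24
Simplify: 5/24 = 5/24

5/24


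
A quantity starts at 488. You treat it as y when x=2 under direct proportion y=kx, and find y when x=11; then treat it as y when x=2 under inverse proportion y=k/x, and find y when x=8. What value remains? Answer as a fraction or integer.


Start with 488.
Step 1: Direct prop: k = (488)/2; new y = k*11 = 488*11/2 = 2684
Step 2: Inverse prop: k = (2684)*2; new y = k/8 = 2684*2/8 = 671
Final result = 671

671


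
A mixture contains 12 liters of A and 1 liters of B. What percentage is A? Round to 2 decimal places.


Volume of A = 12 L
Volume of B = 1 L
Total volume = 12 + 1 = 13 L
Percentage of A = (12/13) * 100
= 92.31%

92.31


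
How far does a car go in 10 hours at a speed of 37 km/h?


Using distance = speed * time
Speed = 37 km/h
Time = 10 hours
Distance = 37 * 10
= 370 km

370


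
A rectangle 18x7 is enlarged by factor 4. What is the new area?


Original dimensions: 18 x 7
Enlargement factor = 4
New width = 18 * 4 = 72
New height = 7 * 4 = 28
New area = 72 * 28 = 2016

2016


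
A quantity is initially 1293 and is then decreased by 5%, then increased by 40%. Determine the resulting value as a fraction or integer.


Start: 1293
Step 1: decrease by 5% => multiply by 95/100
  1293 * 95/100 = 24567/20
Step 2: increase by 40% => multiply by 140/100
  24567/20 * 140/100 = 171969/100
Final value = 171969/100

171969/100


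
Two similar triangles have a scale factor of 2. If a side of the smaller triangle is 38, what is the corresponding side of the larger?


Similar triangles have proportional sides
Scale factor = 2
Smaller side = 38
Corresponding larger side = 38 * 2
= 76

76


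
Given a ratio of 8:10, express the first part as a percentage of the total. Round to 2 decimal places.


Total parts = 8 + 10 = 18
First part fraction = 8/18
Percentage = (8/18) * 100
= 0.444444 * 100
= 44.44%

44.44


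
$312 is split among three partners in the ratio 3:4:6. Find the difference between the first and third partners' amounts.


Total parts = 3 + 4 + 6 = 13
Value per part = 312 / 13 = 24
Shares: 3*24=72, 4*24=96, 6*24=144
First share = 72, third share = 144
Difference = |72 - 144| = 72

72


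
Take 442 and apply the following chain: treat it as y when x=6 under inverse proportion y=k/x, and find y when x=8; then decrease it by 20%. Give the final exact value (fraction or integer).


Start with 442.
Step 1: Inverse prop: k = (442)*6; new y = k/8 = 442*6/8 = 663/2
Step 2: Decrease by 20%: 663/2 * 80/100 = 1326/5
Final result = 1326/5

1326/5


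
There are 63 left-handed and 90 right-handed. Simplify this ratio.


Find GCD(63, 90)
GCD = 9
Divide both by 9: 63/9 = 7, 90/9 = 10
Simplified ratio = 7:10

7:10


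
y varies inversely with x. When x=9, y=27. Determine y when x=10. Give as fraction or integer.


Inverse proportion: y = k/x
Find k: k = 9 * 27 = 243
Compute y at x=10: y = 243/10
y = 243/10

243/10


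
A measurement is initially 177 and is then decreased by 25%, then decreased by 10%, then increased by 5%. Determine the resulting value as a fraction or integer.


Start: 177
Step 1: decrease by 25% => multiply by 75/100
  177 * 75/100 = 531/4
Step 2: decrease by 10% => multiply by 90/100
  531/4 * 90/100 = 4779/40
Step 3: increase by 5% => multiply by 105/100
  4779/40 * 105/100 = 100359/800
Final value = 100359/800

100359/800


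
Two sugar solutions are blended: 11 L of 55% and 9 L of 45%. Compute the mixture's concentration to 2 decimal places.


Solute in mixture 1 = 55% of 11 L = 11*55/100 = 121/20 L
Solute in mixture 2 = 45% of 9 L = 9*45/100 = 81/20 L
Total solute = 121/20 + 81/20 = 101/10 L
Total volume = 11 + 9 = 20 L
Final concentration = 101/10/20 * 100 = 50.50%

50.50


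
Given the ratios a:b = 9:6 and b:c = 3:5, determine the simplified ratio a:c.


Given a:b = 9:6 and b:c = 3:5
Make b consistent. Multiply first ratio by 3: a:b = 27:18
Multiply second ratio by 6: b:c = 18:30
Now b = 18 in both, so a:b:c = 27:18:30
Therefore a:c = 27:30
Simplify by GCD: a:c = 9:10

9:10


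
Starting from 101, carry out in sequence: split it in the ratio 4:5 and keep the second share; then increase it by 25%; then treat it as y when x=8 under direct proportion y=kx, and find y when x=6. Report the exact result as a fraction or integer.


Start with 101.
Step 1: Split 4:5, second share = 101 * 5/9 = 505/9
Step 2: Increase by 25%: 505/9 * 125/100 = 2525/36
Step 3: Direct prop: k = (2525/36)/8; new y = k*6 = 2525/36*6/8 = 2525/48
Final result = 2525/48

2525/48


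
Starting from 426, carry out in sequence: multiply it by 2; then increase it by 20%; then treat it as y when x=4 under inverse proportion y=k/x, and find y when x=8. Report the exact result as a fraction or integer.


Start with 426.
Step 1: Multiply by 2: 426 * 2 = 852
Step 2: Increase by 20%: 852 * 120/100 = 5112/5
Step 3: Inverse prop: k = (5112/5)*4; new y = k/8 = 5112/5*4/8 = 2556/5
Final result = 2556/5

2556/5


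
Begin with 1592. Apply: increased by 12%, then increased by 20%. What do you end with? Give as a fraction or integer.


Start: 1592
Step 1: increase by 12% => multiply by 112/100
  1592 * 112/100 = 44576/25
Step 2: increase by 20% => multiply by 120/100
  44576/25 * 120/100 = 267456/125
Final value = 267456/125

267456/125


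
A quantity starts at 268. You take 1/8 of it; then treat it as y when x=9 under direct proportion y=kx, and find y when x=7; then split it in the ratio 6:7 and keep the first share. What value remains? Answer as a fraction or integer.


Start with 268.
Step 1: Take 1/8: 268 * 1/8 = 67/2
Step 2: Direct prop: k = (67/2)/9; new y = k*7 = 67/2*7/9 = 469/18
Step 3: Split 6:7, first share = 469/18 * 6/13 = 469/39
Final result = 469/39

469/39


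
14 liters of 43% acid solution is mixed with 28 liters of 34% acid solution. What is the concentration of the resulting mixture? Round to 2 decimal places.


Solute in mixture 1 = 43% of 14 L = 14*43/100 = 301/50 L
Solute in mixture 2 = 34% of 28 L = 28*34/100 = 238/25 L
Total solute = 301/50 + 238/25 = 777/50 L
Total volume = 14 + 28 = 42 L
Final concentration = 777/50/42 * 100 = 37.00%

37.00


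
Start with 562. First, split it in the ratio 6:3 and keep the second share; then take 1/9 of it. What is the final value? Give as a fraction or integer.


Start with 562.
Step 1: Split 6:3, second share = 562 * 3/9 = 562/3
Step 2: Take 1/9: 562/3 * 1/9 = 562/27
Final result = 562/27

562/27


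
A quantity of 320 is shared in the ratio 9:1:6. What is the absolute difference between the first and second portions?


Total parts = 9 + 1 + 6 = 16
Value per part = 320 / 16 = 20
Shares: 9*20=180, 1*20=20, 6*20=120
First share = 180, second share = 20
Difference = |180 - 20| = 160

160


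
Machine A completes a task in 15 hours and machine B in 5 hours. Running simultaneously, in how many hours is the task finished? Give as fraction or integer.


Rate of A = 1/15 job per hour
Rate of B = 1/5 job per hour
Combined rate = 1/15 + 1/5
Find common denominator: (5 + 15)/(15*5) = 20/75
Combined rate = 4/15 job per hour
Time together = 1 / (4/15) = 15/4 hours

15/4


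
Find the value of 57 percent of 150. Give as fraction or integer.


Compute 57% of 150
Convert percentage: 57% = 57/100
Multiply: 150 * 57/100
= 8550/100
= 171/2

171/2


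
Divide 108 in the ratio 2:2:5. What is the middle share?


Ratio = 2:2:5
Total parts = 2 + 2 + 5 = 9
Value per part = 108 / 9 = 12
First share = 2 * 12 = 24
Middle share = 2 * 12 = 24
Third share = 5 * 12 = 60

24


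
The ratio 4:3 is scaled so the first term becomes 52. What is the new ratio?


Original ratio: 4:3
First term target: 52
Scale factor = 52 / 4 = 13
Multiply second term: 3 * 13 = 39
Equivalent ratio = 52:39

52:39


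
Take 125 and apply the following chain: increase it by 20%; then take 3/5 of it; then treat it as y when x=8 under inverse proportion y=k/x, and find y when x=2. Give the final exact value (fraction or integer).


Start with 125.
Step 1: Increase by 20%: 125 * 120/100 = 150
Step 2: Take 3/5: 150 * 3/5 = 90
Step 3: Inverse prop: k = (90)*8; new y = k/2 = 90*8/2 = 360
Final result = 360

360


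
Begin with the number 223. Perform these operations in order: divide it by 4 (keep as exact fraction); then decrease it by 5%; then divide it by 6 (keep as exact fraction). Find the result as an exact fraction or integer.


Start with 223.
Step 1: Divide by 4: 223 / 4 = 223/4
Step 2: Decrease by 5%: 223/4 * 95/100 = 4237/80
Step 3: Divide by 6: 4237/80 / 6 = 4237/480
Final result = 4237/480

4237/480


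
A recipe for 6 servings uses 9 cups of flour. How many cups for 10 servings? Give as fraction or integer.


Original: 9 cups for 6 servings
Target servings = 10
Scaling factor = 10/6
New amount = 9 * 10/6
= 90/6
= 15 cups

15


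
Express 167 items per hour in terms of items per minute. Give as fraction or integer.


Converting from per hour to per minute
Rate = 167 items per hour
Divide by 60: 167/60
= 167/60 items per minute

167/60


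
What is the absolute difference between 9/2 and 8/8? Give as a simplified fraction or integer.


Simplify: 9/2 = 9/2 and 8/8 = 1
Find common denominator: LCD = 2
Convert: 9/2 and 2/2
Difference = |9 - 2|/2 = 7/2
Simplified = 7/2

7/2


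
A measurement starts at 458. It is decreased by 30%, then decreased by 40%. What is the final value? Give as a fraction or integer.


Start: 458
Step 1: decrease by 30% => multiply by 70/100
  458 * 70/100 = 1603/5
Step 2: decrease by 40% => multiply by 60/100
  1603/5 * 60/100 = 4809/25
Final value = 4809/25

4809/25


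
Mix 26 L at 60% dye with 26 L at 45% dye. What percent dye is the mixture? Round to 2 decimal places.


Solute in mixture 1 = 60% of 26 L = 26*60/100 = 78/5 L
Solute in mixture 2 = 45% of 26 L = 26*45/100 = 117/10 L
Total solute = 78/5 + 117/10 = 273/10 L
Total volume = 26 + 26 = 52 L
Final concentration = 273/10/52 * 100 = 52.50%

52.50


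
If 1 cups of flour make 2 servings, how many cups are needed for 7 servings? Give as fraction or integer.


Original: 1 cups for 2 servings
Target servings = 7
Scaling factor = 7/2
New amount = 1 * 7/2
= 7/2
= 7/2 cups

7/2


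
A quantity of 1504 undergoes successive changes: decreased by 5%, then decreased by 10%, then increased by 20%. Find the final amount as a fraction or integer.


Start: 1504
Step 1: decrease by 5% => multiply by 95/100
  1504 * 95/100 = 7144/5
Step 2: decrease by 10% => multiply by 90/100
  7144/5 * 90/100 = 32148/25
Step 3: increase by 20% => multiply by 120/100
  32148/25 * 120/100 = 192888/125
Final value = 192888/125

192888/125


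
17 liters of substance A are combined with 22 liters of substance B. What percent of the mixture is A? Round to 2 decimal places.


Volume of A = 17 L
Volume of B = 22 L
Total volume = 17 + 22 = 39 L
Percentage of A = (17/39) * 100
= 43.59%

43.59


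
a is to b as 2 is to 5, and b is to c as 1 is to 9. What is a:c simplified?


Given a:b = 2:5 and b:c = 1:9
Make b consistent. Multiply first ratio by 1: a:b = 2:5
Multiply second ratio by 5: b:c = 5:45
Now b = 5 in both, so a:b:c = 2:5:45
Therefore a:c = 2:45
Simplify by GCD: a:c = 2:45

2:45


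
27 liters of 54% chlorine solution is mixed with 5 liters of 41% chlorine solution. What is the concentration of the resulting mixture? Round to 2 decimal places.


Solute in mixture 1 = 54% of 27 L = 27*54/100 = 729/50 L
Solute in mixture 2 = 41% of 5 L = 5*41/100 = 41/20 L
Total solute = 729/50 + 41/20 = 1663/100 L
Total volume = 27 + 5 = 32 L
Final concentration = 1663/100/32 * 100 = 51.97%

51.97


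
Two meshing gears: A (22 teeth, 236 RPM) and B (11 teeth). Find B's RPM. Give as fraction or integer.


Gear ratio: teeth_A * RPM_A = teeth_B * RPM_B
22 * 236 = 11 * RPM_B
5192 = 11 * RPM_B
RPM_B = 5192 / 11
RPM_B = 472

472


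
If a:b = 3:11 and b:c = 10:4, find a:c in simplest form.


Given a:b = 3:11 and b:c = 10:4
Make b consistent. Multiply first ratio by 10: a:b = 30:110
Multiply second ratio by 11: b:c = 110:44
Now b = 110 in both, so a:b:c = 30:110:44
Therefore a:c = 30:44
Simplify by GCD: a:c = 15:22

15:22


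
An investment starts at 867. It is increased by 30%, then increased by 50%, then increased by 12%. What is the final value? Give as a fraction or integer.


Start: 867
Step 1: increase by 30% => multiply by 130/100
  867 * 130/100 = 11271/10
Step 2: increase by 50% => multiply by 150/100
  11271/10 * 150/100 = 33813/20
Step 3: increase by 12% => multiply by 112/100
  33813/20 * 112/100 = 236691/125
Final value = 236691/125

236691/125


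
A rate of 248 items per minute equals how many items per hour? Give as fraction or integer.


Converting from per minute to per hour
Rate = 248 items per minute
Multiply by 60: 248 * 60
= 14880 items per hour

14880


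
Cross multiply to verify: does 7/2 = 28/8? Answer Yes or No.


Cross multiply to check 7/2 = 28/8
Left cross product: 7 * 8 = 56
Right cross product: 2 * 28 = 56
56 = 56
Equal, so proportions match => Yes

Yes


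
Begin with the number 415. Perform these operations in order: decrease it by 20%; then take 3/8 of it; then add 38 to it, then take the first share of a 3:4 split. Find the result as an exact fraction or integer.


Start with 415.
Step 1: Decrease by 20%: 415 * 80/100 = 332
Step 2: Take 3/8: 332 * 3/8 = 249/2
Step 3: Add 38: 249/2+38=325/2; split 3:4 first = 325/2*3/7 = 975/14
Final result = 975/14

975/14


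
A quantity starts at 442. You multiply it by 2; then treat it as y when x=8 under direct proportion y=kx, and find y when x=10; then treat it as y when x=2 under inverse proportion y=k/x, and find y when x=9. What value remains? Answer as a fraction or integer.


Start with 442.
Step 1: Multiply by 2: 442 * 2 = 884
Step 2: Direct prop: k = (884)/8; new y = k*10 = 884*10/8 = 1105
Step 3: Inverse prop: k = (1105)*2; new y = k/9 = 1105*2/9 = 2210/9
Final result = 2210/9

2210/9


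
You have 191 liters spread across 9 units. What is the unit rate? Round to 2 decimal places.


Total liters = 191
Number of units = 9
Unit rate = 191 / 9
= 21.22 liters per unit

21.22


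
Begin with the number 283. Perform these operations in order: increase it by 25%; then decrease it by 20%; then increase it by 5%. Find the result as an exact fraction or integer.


Start with 283.
Step 1: Increase by 25%: 283 * 125/100 = 1415/4
Step 2: Decrease by 20%: 1415/4 * 80/100 = 283
Step 3: Increase by 5%: 283 * 105/100 = 5943/20
Final result = 5943/20

5943/20


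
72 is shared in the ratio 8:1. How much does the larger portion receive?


Total parts = 8 + 1 = 9
Value per part = 72 / 9 = 8
First share = 8 * 8 = 64
Second share = 1 * 8 = 8
Larger share = 64

64


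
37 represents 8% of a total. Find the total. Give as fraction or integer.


Given: 37 is 8% of the whole
Set up: 37 = 8/100 * whole
whole = 37 * 100 / 8
whole = 3700 / 8
whole = 925/2

925/2


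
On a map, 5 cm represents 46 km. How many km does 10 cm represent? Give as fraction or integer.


Map scale: 5 cm = 46 km
Measured distance on map = 10 cm
Set up proportion: 10 * 46 / 5
= 460 / 5
= 92 km

92


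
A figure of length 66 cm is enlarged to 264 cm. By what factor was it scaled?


Original length = 66 cm
Scaled length = 264 cm
Scale factor = 264 / 66
= 4

4


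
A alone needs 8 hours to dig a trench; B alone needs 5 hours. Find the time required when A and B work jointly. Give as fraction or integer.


Rate of A = 1/8 job per hour
Rate of B = 1/5 job per hour
Combined rate = 1/8 + 1/5
Find common denominator: (5 + 8)/(8*5) = 13/40
Combined rate = 13/40 job per hour
Time together = 1 / (13/40) = 40/13 hours

40/13


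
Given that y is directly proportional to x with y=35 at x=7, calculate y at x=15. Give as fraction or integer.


Direct proportion: y = kx
Find k: k = 35/7 = 5
Compute y at x=15: y = 5 * 15
y = 75

75


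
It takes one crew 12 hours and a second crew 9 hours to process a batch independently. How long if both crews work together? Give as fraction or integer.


Rate of A = 1/12 job per hour
Rate of B = 1/9 job per hour
Combined rate = 1/12 + 1/9
Find common denominator: (9 + 12)/(12*9) = 21/108
Combined rate = 7/36 job per hour
Time together = 1 / (7/36) = 36/7 hours

36/7


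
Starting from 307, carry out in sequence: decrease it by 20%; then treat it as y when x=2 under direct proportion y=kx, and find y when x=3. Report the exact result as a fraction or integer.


Start with 307.
Step 1: Decrease by 20%: 307 * 80/100 = 1228/5
Step 2: Direct prop: k = (1228/5)/2; new y = k*3 = 1228/5*3/2 = 1842/5
Final result = 1842/5

1842/5


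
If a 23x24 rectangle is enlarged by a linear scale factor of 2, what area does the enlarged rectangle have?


Original dimensions: 23 x 24
Enlargement factor = 2
New width = 23 * 2 = 46
New height = 24 * 2 = 48
New area = 46 * 48 = 2208

2208


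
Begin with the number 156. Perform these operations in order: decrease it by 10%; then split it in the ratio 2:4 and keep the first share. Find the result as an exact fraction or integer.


Start with 156.
Step 1: Decrease by 10%: 156 * 90/100 = 702/5
Step 2: Split 2:4, first share = 702/5 * 2/6 = 234/5
Final result = 234/5

234/5


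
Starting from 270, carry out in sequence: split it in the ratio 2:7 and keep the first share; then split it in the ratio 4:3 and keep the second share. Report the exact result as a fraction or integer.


Start with 270.
Step 1: Split 2:7, first share = 270 * 2/9 = 60
Step 2: Split 4:3, second share = 60 * 3/7 = 180/7
Final result = 180/7

180/7


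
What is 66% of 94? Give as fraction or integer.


Compute 66% of 94
Convert percentage: 66% = 66/100
Multiply: 94 * 66/100
= 6204/100
= 1551/25

1551/25


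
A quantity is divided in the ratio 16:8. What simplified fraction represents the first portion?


Total parts = 16 + 8 = 24
First part fraction = 16/24
Simplify: 16/24 = 2/3

2/3


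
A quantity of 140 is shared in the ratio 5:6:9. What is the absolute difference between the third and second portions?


Total parts = 5 + 6 + 9 = 20
Value per part = 140 / 20 = 7
Shares: 5*7=35, 6*7=42, 9*7=63
Third share = 63, second share = 42
Difference = |63 - 42| = 21

21


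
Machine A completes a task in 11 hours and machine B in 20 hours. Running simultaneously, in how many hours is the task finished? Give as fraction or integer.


Rate of A = 1/11 job per hour
Rate of B = 1/20 job per hour
Combined rate = 1/11 + 1/20
Find common denominator: (20 + 11)/(11*20) = 31/220
Combined rate = 31/220 job per hour
Time together = 1 / (31/220) = 220/31 hours

220/31


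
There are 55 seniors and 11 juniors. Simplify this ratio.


Find GCD(55, 11)
GCD = 11
Divide both by 11: 55/11 = 5, 11/11 = 1
Simplified ratio = 5:1

5:1


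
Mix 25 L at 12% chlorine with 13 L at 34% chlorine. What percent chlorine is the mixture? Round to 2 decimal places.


Solute in mixture 1 = 12% of 25 L = 25*12/100 = 3 L
Solute in mixture 2 = 34% of 13 L = 13*34/100 = 221/50 L
Total solute = 3 + 221/50 = 371/50 L
Total volume = 25 + 13 = 38 L
Final concentration = 371/50/38 * 100 = 19.53%

19.53


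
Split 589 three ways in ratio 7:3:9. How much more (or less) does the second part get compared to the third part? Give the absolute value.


Total parts = 7 + 3 + 9 = 19
Value per part = 589 / 19 = 31
Shares: 7*31=217, 3*31=93, 9*31=279
Second share = 93, third share = 279
Difference = |93 - 279| = 186

186


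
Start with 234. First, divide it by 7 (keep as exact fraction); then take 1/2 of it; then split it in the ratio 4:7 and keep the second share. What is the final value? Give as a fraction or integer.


Start with 234.
Step 1: Divide by 7: 234 / 7 = 234/7
Step 2: Take 1/2: 234/7 * 1/2 = 117/7
Step 3: Split 4:7, second share = 117/7 * 7/11 = 117/11
Final result = 117/11

117/11


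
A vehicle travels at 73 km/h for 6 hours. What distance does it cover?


Using distance = speed * time
Speed = 73 km/h
Time = 6 hours
Distance = 73 * 6
= 438 km

438


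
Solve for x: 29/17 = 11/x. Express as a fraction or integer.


Setting up: 29/17 = 11/x
Cross multiply: 29 * x = 17 * 11
29x = 187
x = 187/29
x = 187/29

187/29


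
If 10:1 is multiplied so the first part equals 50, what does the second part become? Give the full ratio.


Original ratio: 10:1
First term target: 50
Scale factor = 50 / 10 = 5
Multiply second term: 1 * 5 = 5
Equivalent ratio = 50:5

50:5


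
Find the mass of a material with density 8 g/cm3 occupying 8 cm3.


Using mass = density * volume
Density = 8 g/cm3
Volume = 8 cm3
Mass = 8 * 8
= 64 g

64


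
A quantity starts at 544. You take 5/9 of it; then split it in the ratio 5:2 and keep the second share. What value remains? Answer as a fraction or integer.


Start with 544.
Step 1: Take 5/9: 544 * 5/9 = 2720/9
Step 2: Split 5:2, second share = 2720/9 * 2/7 = 5440/63
Final result = 5440/63

5440/63
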